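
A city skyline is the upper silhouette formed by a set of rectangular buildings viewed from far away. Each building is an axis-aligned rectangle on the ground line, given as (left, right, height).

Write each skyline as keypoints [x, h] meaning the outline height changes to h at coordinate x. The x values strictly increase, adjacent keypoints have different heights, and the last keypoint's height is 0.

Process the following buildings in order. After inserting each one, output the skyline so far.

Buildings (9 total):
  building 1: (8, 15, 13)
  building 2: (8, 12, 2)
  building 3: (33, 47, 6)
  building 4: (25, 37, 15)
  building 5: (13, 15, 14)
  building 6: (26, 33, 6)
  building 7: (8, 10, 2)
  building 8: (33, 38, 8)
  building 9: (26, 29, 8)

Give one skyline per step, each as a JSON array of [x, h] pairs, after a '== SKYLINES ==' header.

== SKYLINES ==
[[8,13],[15,0]]
[[8,13],[15,0]]
[[8,13],[15,0],[33,6],[47,0]]
[[8,13],[15,0],[25,15],[37,6],[47,0]]
[[8,13],[13,14],[15,0],[25,15],[37,6],[47,0]]
[[8,13],[13,14],[15,0],[25,15],[37,6],[47,0]]
[[8,13],[13,14],[15,0],[25,15],[37,6],[47,0]]
[[8,13],[13,14],[15,0],[25,15],[37,8],[38,6],[47,0]]
[[8,13],[13,14],[15,0],[25,15],[37,8],[38,6],[47,0]]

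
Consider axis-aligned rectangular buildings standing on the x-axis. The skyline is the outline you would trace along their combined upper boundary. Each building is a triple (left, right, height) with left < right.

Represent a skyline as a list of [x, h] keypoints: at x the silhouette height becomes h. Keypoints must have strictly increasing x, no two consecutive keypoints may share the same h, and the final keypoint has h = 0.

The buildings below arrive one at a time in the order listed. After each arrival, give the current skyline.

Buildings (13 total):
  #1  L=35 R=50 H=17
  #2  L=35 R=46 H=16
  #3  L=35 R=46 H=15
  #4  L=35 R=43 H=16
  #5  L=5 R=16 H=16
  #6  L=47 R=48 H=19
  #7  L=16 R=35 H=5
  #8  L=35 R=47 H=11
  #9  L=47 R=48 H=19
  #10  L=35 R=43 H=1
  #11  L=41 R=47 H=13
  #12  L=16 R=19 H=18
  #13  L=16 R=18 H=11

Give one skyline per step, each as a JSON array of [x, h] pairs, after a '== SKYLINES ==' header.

== SKYLINES ==
[[35,17],[50,0]]
[[35,17],[50,0]]
[[35,17],[50,0]]
[[35,17],[50,0]]
[[5,16],[16,0],[35,17],[50,0]]
[[5,16],[16,0],[35,17],[47,19],[48,17],[50,0]]
[[5,16],[16,5],[35,17],[47,19],[48,17],[50,0]]
[[5,16],[16,5],[35,17],[47,19],[48,17],[50,0]]
[[5,16],[16,5],[35,17],[47,19],[48,17],[50,0]]
[[5,16],[16,5],[35,17],[47,19],[48,17],[50,0]]
[[5,16],[16,5],[35,17],[47,19],[48,17],[50,0]]
[[5,16],[16,18],[19,5],[35,17],[47,19],[48,17],[50,0]]
[[5,16],[16,18],[19,5],[35,17],[47,19],[48,17],[50,0]]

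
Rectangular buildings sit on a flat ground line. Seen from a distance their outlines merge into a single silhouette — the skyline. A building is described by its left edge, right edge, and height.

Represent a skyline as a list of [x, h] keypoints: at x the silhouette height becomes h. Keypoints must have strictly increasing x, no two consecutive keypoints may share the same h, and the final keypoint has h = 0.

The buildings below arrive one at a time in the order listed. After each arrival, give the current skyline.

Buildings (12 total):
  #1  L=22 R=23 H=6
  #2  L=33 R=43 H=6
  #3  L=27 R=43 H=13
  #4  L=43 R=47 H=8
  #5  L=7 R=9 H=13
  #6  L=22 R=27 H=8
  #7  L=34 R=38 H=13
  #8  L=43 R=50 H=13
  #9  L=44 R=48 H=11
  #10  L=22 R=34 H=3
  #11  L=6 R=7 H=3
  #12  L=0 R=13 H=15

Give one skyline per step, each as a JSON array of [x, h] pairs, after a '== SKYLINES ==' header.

== SKYLINES ==
[[22,6],[23,0]]
[[22,6],[23,0],[33,6],[43,0]]
[[22,6],[23,0],[27,13],[43,0]]
[[22,6],[23,0],[27,13],[43,8],[47,0]]
[[7,13],[9,0],[22,6],[23,0],[27,13],[43,8],[47,0]]
[[7,13],[9,0],[22,8],[27,13],[43,8],[47,0]]
[[7,13],[9,0],[22,8],[27,13],[43,8],[47,0]]
[[7,13],[9,0],[22,8],[27,13],[50,0]]
[[7,13],[9,0],[22,8],[27,13],[50,0]]
[[7,13],[9,0],[22,8],[27,13],[50,0]]
[[6,3],[7,13],[9,0],[22,8],[27,13],[50,0]]
[[0,15],[13,0],[22,8],[27,13],[50,0]]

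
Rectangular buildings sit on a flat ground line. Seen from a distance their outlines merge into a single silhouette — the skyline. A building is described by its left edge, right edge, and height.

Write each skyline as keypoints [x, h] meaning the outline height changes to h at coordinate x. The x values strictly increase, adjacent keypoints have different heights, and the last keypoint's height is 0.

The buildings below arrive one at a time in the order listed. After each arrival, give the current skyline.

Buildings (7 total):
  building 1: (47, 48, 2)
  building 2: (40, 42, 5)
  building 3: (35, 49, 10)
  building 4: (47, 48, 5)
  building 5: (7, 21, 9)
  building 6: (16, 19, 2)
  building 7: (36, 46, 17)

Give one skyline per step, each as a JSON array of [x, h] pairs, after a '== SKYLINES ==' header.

== SKYLINES ==
[[47,2],[48,0]]
[[40,5],[42,0],[47,2],[48,0]]
[[35,10],[49,0]]
[[35,10],[49,0]]
[[7,9],[21,0],[35,10],[49,0]]
[[7,9],[21,0],[35,10],[49,0]]
[[7,9],[21,0],[35,10],[36,17],[46,10],[49,0]]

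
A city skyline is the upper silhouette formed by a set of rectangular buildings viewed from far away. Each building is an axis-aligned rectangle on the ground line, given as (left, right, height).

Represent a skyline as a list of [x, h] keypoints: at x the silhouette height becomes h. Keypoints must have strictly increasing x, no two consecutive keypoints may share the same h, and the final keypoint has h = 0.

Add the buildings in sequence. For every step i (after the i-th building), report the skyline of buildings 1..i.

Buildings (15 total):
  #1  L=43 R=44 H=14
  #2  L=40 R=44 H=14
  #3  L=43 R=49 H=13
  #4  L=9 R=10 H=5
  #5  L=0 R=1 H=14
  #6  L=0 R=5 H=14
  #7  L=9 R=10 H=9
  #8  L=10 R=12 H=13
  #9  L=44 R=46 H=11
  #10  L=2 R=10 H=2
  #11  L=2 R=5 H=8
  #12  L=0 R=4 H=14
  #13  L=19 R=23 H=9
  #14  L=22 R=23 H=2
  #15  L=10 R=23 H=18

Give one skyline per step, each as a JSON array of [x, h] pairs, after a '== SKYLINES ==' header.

== SKYLINES ==
[[43,14],[44,0]]
[[40,14],[44,0]]
[[40,14],[44,13],[49,0]]
[[9,5],[10,0],[40,14],[44,13],[49,0]]
[[0,14],[1,0],[9,5],[10,0],[40,14],[44,13],[49,0]]
[[0,14],[5,0],[9,5],[10,0],[40,14],[44,13],[49,0]]
[[0,14],[5,0],[9,9],[10,0],[40,14],[44,13],[49,0]]
[[0,14],[5,0],[9,9],[10,13],[12,0],[40,14],[44,13],[49,0]]
[[0,14],[5,0],[9,9],[10,13],[12,0],[40,14],[44,13],[49,0]]
[[0,14],[5,2],[9,9],[10,13],[12,0],[40,14],[44,13],[49,0]]
[[0,14],[5,2],[9,9],[10,13],[12,0],[40,14],[44,13],[49,0]]
[[0,14],[5,2],[9,9],[10,13],[12,0],[40,14],[44,13],[49,0]]
[[0,14],[5,2],[9,9],[10,13],[12,0],[19,9],[23,0],[40,14],[44,13],[49,0]]
[[0,14],[5,2],[9,9],[10,13],[12,0],[19,9],[23,0],[40,14],[44,13],[49,0]]
[[0,14],[5,2],[9,9],[10,18],[23,0],[40,14],[44,13],[49,0]]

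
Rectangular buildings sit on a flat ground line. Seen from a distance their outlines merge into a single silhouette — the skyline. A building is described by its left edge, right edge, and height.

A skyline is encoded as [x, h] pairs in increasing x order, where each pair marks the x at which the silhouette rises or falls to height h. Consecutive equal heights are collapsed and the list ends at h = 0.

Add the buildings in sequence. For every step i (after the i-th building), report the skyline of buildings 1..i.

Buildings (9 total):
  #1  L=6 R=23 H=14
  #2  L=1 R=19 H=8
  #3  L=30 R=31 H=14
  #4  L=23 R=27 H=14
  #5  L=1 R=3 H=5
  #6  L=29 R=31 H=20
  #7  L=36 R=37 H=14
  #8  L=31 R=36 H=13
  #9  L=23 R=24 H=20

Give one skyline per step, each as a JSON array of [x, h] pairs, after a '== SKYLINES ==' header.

== SKYLINES ==
[[6,14],[23,0]]
[[1,8],[6,14],[23,0]]
[[1,8],[6,14],[23,0],[30,14],[31,0]]
[[1,8],[6,14],[27,0],[30,14],[31,0]]
[[1,8],[6,14],[27,0],[30,14],[31,0]]
[[1,8],[6,14],[27,0],[29,20],[31,0]]
[[1,8],[6,14],[27,0],[29,20],[31,0],[36,14],[37,0]]
[[1,8],[6,14],[27,0],[29,20],[31,13],[36,14],[37,0]]
[[1,8],[6,14],[23,20],[24,14],[27,0],[29,20],[31,13],[36,14],[37,0]]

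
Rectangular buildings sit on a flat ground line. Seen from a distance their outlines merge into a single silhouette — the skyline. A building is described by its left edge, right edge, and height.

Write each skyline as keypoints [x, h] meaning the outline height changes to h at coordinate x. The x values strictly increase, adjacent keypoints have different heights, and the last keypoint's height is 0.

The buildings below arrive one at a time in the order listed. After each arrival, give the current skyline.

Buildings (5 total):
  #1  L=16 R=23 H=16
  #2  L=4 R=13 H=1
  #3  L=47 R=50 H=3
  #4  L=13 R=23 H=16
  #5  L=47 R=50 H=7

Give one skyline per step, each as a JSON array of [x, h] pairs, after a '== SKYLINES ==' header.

== SKYLINES ==
[[16,16],[23,0]]
[[4,1],[13,0],[16,16],[23,0]]
[[4,1],[13,0],[16,16],[23,0],[47,3],[50,0]]
[[4,1],[13,16],[23,0],[47,3],[50,0]]
[[4,1],[13,16],[23,0],[47,7],[50,0]]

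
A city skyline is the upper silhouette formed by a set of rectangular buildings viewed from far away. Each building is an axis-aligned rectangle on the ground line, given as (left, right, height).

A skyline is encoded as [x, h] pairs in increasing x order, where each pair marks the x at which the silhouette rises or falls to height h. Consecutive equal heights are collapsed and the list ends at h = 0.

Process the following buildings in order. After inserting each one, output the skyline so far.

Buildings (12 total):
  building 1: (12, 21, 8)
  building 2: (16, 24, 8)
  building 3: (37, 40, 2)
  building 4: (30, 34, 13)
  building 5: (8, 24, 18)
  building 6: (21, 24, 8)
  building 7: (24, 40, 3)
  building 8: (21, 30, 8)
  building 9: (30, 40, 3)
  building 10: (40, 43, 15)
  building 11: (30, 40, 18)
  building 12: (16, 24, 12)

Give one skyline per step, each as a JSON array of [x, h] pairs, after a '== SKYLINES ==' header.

== SKYLINES ==
[[12,8],[21,0]]
[[12,8],[24,0]]
[[12,8],[24,0],[37,2],[40,0]]
[[12,8],[24,0],[30,13],[34,0],[37,2],[40,0]]
[[8,18],[24,0],[30,13],[34,0],[37,2],[40,0]]
[[8,18],[24,0],[30,13],[34,0],[37,2],[40,0]]
[[8,18],[24,3],[30,13],[34,3],[40,0]]
[[8,18],[24,8],[30,13],[34,3],[40,0]]
[[8,18],[24,8],[30,13],[34,3],[40,0]]
[[8,18],[24,8],[30,13],[34,3],[40,15],[43,0]]
[[8,18],[24,8],[30,18],[40,15],[43,0]]
[[8,18],[24,8],[30,18],[40,15],[43,0]]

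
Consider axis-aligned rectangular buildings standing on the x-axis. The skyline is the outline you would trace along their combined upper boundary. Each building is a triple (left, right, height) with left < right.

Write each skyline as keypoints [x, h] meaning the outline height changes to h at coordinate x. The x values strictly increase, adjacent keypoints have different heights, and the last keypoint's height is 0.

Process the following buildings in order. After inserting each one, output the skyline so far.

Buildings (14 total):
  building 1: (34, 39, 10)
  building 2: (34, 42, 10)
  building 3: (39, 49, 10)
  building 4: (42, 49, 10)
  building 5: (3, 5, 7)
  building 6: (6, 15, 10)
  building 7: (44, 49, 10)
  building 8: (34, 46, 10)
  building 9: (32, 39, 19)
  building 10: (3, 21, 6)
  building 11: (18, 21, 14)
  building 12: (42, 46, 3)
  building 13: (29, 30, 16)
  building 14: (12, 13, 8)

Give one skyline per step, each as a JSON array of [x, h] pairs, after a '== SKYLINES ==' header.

== SKYLINES ==
[[34,10],[39,0]]
[[34,10],[42,0]]
[[34,10],[49,0]]
[[34,10],[49,0]]
[[3,7],[5,0],[34,10],[49,0]]
[[3,7],[5,0],[6,10],[15,0],[34,10],[49,0]]
[[3,7],[5,0],[6,10],[15,0],[34,10],[49,0]]
[[3,7],[5,0],[6,10],[15,0],[34,10],[49,0]]
[[3,7],[5,0],[6,10],[15,0],[32,19],[39,10],[49,0]]
[[3,7],[5,6],[6,10],[15,6],[21,0],[32,19],[39,10],[49,0]]
[[3,7],[5,6],[6,10],[15,6],[18,14],[21,0],[32,19],[39,10],[49,0]]
[[3,7],[5,6],[6,10],[15,6],[18,14],[21,0],[32,19],[39,10],[49,0]]
[[3,7],[5,6],[6,10],[15,6],[18,14],[21,0],[29,16],[30,0],[32,19],[39,10],[49,0]]
[[3,7],[5,6],[6,10],[15,6],[18,14],[21,0],[29,16],[30,0],[32,19],[39,10],[49,0]]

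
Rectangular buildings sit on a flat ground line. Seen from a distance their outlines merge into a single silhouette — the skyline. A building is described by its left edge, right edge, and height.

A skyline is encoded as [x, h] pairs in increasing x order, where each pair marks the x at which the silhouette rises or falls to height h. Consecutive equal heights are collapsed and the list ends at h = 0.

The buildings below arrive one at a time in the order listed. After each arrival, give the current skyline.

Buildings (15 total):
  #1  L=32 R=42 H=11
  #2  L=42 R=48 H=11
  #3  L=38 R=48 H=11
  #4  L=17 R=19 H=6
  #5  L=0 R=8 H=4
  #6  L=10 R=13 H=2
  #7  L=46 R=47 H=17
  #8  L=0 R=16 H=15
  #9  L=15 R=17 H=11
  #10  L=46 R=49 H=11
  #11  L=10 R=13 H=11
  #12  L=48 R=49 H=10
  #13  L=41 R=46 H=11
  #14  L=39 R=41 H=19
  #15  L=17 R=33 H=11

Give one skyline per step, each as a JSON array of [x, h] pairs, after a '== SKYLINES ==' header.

== SKYLINES ==
[[32,11],[42,0]]
[[32,11],[48,0]]
[[32,11],[48,0]]
[[17,6],[19,0],[32,11],[48,0]]
[[0,4],[8,0],[17,6],[19,0],[32,11],[48,0]]
[[0,4],[8,0],[10,2],[13,0],[17,6],[19,0],[32,11],[48,0]]
[[0,4],[8,0],[10,2],[13,0],[17,6],[19,0],[32,11],[46,17],[47,11],[48,0]]
[[0,15],[16,0],[17,6],[19,0],[32,11],[46,17],[47,11],[48,0]]
[[0,15],[16,11],[17,6],[19,0],[32,11],[46,17],[47,11],[48,0]]
[[0,15],[16,11],[17,6],[19,0],[32,11],[46,17],[47,11],[49,0]]
[[0,15],[16,11],[17,6],[19,0],[32,11],[46,17],[47,11],[49,0]]
[[0,15],[16,11],[17,6],[19,0],[32,11],[46,17],[47,11],[49,0]]
[[0,15],[16,11],[17,6],[19,0],[32,11],[46,17],[47,11],[49,0]]
[[0,15],[16,11],[17,6],[19,0],[32,11],[39,19],[41,11],[46,17],[47,11],[49,0]]
[[0,15],[16,11],[39,19],[41,11],[46,17],[47,11],[49,0]]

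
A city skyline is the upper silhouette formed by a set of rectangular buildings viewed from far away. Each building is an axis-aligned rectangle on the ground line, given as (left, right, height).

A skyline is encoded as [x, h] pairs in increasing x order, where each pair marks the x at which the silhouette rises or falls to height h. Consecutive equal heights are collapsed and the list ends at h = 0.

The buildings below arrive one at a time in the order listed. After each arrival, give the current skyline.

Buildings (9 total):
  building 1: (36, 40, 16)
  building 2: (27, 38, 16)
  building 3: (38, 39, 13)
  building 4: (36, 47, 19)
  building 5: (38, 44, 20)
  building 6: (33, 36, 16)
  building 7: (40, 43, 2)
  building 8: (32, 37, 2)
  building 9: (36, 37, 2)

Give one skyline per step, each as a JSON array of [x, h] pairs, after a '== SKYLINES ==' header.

== SKYLINES ==
[[36,16],[40,0]]
[[27,16],[40,0]]
[[27,16],[40,0]]
[[27,16],[36,19],[47,0]]
[[27,16],[36,19],[38,20],[44,19],[47,0]]
[[27,16],[36,19],[38,20],[44,19],[47,0]]
[[27,16],[36,19],[38,20],[44,19],[47,0]]
[[27,16],[36,19],[38,20],[44,19],[47,0]]
[[27,16],[36,19],[38,20],[44,19],[47,0]]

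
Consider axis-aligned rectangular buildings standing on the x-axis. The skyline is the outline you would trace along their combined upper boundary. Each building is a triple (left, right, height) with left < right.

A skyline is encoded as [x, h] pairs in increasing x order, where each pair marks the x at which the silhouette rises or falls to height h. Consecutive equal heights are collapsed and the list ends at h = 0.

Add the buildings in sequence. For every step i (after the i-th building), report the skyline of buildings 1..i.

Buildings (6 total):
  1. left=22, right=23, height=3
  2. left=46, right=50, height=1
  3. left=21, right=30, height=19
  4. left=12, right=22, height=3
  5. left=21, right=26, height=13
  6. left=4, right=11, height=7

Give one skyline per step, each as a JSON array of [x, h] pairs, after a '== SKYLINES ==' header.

== SKYLINES ==
[[22,3],[23,0]]
[[22,3],[23,0],[46,1],[50,0]]
[[21,19],[30,0],[46,1],[50,0]]
[[12,3],[21,19],[30,0],[46,1],[50,0]]
[[12,3],[21,19],[30,0],[46,1],[50,0]]
[[4,7],[11,0],[12,3],[21,19],[30,0],[46,1],[50,0]]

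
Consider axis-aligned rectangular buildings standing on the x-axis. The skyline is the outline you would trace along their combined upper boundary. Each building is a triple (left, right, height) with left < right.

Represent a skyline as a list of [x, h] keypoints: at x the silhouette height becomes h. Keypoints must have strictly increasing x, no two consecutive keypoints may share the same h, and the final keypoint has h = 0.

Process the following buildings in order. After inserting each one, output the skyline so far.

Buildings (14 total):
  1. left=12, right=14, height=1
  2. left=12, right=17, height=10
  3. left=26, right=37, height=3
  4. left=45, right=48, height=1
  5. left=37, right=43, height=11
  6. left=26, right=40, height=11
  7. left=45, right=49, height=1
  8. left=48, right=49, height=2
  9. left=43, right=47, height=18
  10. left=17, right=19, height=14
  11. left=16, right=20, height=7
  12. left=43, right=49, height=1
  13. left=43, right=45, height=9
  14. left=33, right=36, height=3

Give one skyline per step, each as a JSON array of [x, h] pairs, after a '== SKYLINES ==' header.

== SKYLINES ==
[[12,1],[14,0]]
[[12,10],[17,0]]
[[12,10],[17,0],[26,3],[37,0]]
[[12,10],[17,0],[26,3],[37,0],[45,1],[48,0]]
[[12,10],[17,0],[26,3],[37,11],[43,0],[45,1],[48,0]]
[[12,10],[17,0],[26,11],[43,0],[45,1],[48,0]]
[[12,10],[17,0],[26,11],[43,0],[45,1],[49,0]]
[[12,10],[17,0],[26,11],[43,0],[45,1],[48,2],[49,0]]
[[12,10],[17,0],[26,11],[43,18],[47,1],[48,2],[49,0]]
[[12,10],[17,14],[19,0],[26,11],[43,18],[47,1],[48,2],[49,0]]
[[12,10],[17,14],[19,7],[20,0],[26,11],[43,18],[47,1],[48,2],[49,0]]
[[12,10],[17,14],[19,7],[20,0],[26,11],[43,18],[47,1],[48,2],[49,0]]
[[12,10],[17,14],[19,7],[20,0],[26,11],[43,18],[47,1],[48,2],[49,0]]
[[12,10],[17,14],[19,7],[20,0],[26,11],[43,18],[47,1],[48,2],[49,0]]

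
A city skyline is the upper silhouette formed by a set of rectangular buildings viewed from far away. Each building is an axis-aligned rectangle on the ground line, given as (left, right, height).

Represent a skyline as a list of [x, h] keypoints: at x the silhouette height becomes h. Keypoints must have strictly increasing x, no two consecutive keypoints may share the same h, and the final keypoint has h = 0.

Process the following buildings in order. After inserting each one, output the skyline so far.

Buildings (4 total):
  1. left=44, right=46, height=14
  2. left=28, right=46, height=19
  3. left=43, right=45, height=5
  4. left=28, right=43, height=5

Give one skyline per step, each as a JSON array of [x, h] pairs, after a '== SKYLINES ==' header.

== SKYLINES ==
[[44,14],[46,0]]
[[28,19],[46,0]]
[[28,19],[46,0]]
[[28,19],[46,0]]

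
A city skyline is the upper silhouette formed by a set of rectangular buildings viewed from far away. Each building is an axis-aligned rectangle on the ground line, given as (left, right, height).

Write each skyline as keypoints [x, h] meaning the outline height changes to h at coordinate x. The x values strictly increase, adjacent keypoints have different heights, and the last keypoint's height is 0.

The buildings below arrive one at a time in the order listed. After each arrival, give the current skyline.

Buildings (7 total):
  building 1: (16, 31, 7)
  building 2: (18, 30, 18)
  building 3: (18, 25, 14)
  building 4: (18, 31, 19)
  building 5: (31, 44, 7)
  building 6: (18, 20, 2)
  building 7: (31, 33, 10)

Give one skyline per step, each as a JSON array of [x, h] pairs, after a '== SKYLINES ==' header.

== SKYLINES ==
[[16,7],[31,0]]
[[16,7],[18,18],[30,7],[31,0]]
[[16,7],[18,18],[30,7],[31,0]]
[[16,7],[18,19],[31,0]]
[[16,7],[18,19],[31,7],[44,0]]
[[16,7],[18,19],[31,7],[44,0]]
[[16,7],[18,19],[31,10],[33,7],[44,0]]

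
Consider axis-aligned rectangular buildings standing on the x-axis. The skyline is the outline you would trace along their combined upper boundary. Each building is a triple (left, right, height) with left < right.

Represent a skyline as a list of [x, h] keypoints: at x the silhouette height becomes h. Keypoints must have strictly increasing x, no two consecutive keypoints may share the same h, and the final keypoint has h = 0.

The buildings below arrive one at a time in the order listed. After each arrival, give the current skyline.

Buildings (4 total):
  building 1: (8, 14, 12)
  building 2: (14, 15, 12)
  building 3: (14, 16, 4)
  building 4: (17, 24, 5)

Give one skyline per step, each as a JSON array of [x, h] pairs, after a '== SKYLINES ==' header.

== SKYLINES ==
[[8,12],[14,0]]
[[8,12],[15,0]]
[[8,12],[15,4],[16,0]]
[[8,12],[15,4],[16,0],[17,5],[24,0]]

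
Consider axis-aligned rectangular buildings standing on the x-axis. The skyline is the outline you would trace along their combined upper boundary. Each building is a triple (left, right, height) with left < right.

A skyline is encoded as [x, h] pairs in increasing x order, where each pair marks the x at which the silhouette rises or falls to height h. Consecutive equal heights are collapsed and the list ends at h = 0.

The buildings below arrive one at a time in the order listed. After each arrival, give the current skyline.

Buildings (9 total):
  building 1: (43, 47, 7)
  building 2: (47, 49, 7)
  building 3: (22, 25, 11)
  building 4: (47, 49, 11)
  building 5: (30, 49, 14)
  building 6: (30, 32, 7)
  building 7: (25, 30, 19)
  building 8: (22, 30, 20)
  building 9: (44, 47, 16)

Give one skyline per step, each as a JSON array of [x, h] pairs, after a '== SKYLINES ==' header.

== SKYLINES ==
[[43,7],[47,0]]
[[43,7],[49,0]]
[[22,11],[25,0],[43,7],[49,0]]
[[22,11],[25,0],[43,7],[47,11],[49,0]]
[[22,11],[25,0],[30,14],[49,0]]
[[22,11],[25,0],[30,14],[49,0]]
[[22,11],[25,19],[30,14],[49,0]]
[[22,20],[30,14],[49,0]]
[[22,20],[30,14],[44,16],[47,14],[49,0]]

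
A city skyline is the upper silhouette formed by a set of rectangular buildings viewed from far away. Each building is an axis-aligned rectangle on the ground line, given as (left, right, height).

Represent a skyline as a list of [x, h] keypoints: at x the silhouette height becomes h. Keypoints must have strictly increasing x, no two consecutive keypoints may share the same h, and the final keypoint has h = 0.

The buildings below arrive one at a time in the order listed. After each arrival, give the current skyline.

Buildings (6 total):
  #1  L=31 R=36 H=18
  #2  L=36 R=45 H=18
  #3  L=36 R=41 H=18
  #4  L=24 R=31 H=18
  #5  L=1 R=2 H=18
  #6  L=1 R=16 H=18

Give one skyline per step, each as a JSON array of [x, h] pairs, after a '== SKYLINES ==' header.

== SKYLINES ==
[[31,18],[36,0]]
[[31,18],[45,0]]
[[31,18],[45,0]]
[[24,18],[45,0]]
[[1,18],[2,0],[24,18],[45,0]]
[[1,18],[16,0],[24,18],[45,0]]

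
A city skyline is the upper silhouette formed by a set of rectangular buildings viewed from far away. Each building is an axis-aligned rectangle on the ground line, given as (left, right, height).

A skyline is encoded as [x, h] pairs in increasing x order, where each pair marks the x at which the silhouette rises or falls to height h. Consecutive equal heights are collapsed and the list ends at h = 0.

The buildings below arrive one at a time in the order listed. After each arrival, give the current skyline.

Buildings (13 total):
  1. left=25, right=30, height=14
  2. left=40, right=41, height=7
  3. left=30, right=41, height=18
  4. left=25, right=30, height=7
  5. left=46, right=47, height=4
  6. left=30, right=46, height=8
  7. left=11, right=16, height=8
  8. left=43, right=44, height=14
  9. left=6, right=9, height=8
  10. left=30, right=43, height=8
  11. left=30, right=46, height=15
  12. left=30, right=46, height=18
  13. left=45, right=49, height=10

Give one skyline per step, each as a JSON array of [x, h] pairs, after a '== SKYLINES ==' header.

== SKYLINES ==
[[25,14],[30,0]]
[[25,14],[30,0],[40,7],[41,0]]
[[25,14],[30,18],[41,0]]
[[25,14],[30,18],[41,0]]
[[25,14],[30,18],[41,0],[46,4],[47,0]]
[[25,14],[30,18],[41,8],[46,4],[47,0]]
[[11,8],[16,0],[25,14],[30,18],[41,8],[46,4],[47,0]]
[[11,8],[16,0],[25,14],[30,18],[41,8],[43,14],[44,8],[46,4],[47,0]]
[[6,8],[9,0],[11,8],[16,0],[25,14],[30,18],[41,8],[43,14],[44,8],[46,4],[47,0]]
[[6,8],[9,0],[11,8],[16,0],[25,14],[30,18],[41,8],[43,14],[44,8],[46,4],[47,0]]
[[6,8],[9,0],[11,8],[16,0],[25,14],[30,18],[41,15],[46,4],[47,0]]
[[6,8],[9,0],[11,8],[16,0],[25,14],[30,18],[46,4],[47,0]]
[[6,8],[9,0],[11,8],[16,0],[25,14],[30,18],[46,10],[49,0]]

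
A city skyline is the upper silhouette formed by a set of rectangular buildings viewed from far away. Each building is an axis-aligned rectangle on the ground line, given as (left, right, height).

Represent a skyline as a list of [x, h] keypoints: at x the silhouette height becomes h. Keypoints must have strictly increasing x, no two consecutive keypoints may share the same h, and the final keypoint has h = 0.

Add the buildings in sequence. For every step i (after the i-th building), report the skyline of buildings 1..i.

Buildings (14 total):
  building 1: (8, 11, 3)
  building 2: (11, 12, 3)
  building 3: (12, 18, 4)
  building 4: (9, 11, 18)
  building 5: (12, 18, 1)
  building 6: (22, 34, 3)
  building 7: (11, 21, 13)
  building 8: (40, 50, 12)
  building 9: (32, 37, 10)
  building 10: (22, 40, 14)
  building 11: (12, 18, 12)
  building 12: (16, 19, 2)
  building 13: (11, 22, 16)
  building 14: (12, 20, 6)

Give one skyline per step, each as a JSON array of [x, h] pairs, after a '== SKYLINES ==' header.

== SKYLINES ==
[[8,3],[11,0]]
[[8,3],[12,0]]
[[8,3],[12,4],[18,0]]
[[8,3],[9,18],[11,3],[12,4],[18,0]]
[[8,3],[9,18],[11,3],[12,4],[18,0]]
[[8,3],[9,18],[11,3],[12,4],[18,0],[22,3],[34,0]]
[[8,3],[9,18],[11,13],[21,0],[22,3],[34,0]]
[[8,3],[9,18],[11,13],[21,0],[22,3],[34,0],[40,12],[50,0]]
[[8,3],[9,18],[11,13],[21,0],[22,3],[32,10],[37,0],[40,12],[50,0]]
[[8,3],[9,18],[11,13],[21,0],[22,14],[40,12],[50,0]]
[[8,3],[9,18],[11,13],[21,0],[22,14],[40,12],[50,0]]
[[8,3],[9,18],[11,13],[21,0],[22,14],[40,12],[50,0]]
[[8,3],[9,18],[11,16],[22,14],[40,12],[50,0]]
[[8,3],[9,18],[11,16],[22,14],[40,12],[50,0]]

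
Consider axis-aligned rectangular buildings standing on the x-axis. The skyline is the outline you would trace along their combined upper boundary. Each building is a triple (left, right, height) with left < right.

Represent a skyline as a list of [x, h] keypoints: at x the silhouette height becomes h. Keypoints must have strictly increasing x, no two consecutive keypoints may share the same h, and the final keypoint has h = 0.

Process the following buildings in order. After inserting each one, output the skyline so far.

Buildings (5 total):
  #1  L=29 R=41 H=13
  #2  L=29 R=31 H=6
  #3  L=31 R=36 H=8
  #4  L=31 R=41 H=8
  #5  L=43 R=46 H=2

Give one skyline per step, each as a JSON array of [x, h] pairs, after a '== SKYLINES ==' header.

== SKYLINES ==
[[29,13],[41,0]]
[[29,13],[41,0]]
[[29,13],[41,0]]
[[29,13],[41,0]]
[[29,13],[41,0],[43,2],[46,0]]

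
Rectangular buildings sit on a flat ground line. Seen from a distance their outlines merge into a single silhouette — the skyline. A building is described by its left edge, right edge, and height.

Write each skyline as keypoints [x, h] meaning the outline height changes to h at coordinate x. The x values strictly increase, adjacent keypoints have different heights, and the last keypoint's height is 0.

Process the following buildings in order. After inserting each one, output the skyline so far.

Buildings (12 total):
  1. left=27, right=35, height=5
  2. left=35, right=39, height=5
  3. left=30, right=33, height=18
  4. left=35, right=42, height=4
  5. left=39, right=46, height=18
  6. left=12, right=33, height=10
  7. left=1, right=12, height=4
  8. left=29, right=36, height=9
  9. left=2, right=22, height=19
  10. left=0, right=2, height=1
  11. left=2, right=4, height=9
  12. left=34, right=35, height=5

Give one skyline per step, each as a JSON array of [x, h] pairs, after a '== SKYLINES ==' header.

== SKYLINES ==
[[27,5],[35,0]]
[[27,5],[39,0]]
[[27,5],[30,18],[33,5],[39,0]]
[[27,5],[30,18],[33,5],[39,4],[42,0]]
[[27,5],[30,18],[33,5],[39,18],[46,0]]
[[12,10],[30,18],[33,5],[39,18],[46,0]]
[[1,4],[12,10],[30,18],[33,5],[39,18],[46,0]]
[[1,4],[12,10],[30,18],[33,9],[36,5],[39,18],[46,0]]
[[1,4],[2,19],[22,10],[30,18],[33,9],[36,5],[39,18],[46,0]]
[[0,1],[1,4],[2,19],[22,10],[30,18],[33,9],[36,5],[39,18],[46,0]]
[[0,1],[1,4],[2,19],[22,10],[30,18],[33,9],[36,5],[39,18],[46,0]]
[[0,1],[1,4],[2,19],[22,10],[30,18],[33,9],[36,5],[39,18],[46,0]]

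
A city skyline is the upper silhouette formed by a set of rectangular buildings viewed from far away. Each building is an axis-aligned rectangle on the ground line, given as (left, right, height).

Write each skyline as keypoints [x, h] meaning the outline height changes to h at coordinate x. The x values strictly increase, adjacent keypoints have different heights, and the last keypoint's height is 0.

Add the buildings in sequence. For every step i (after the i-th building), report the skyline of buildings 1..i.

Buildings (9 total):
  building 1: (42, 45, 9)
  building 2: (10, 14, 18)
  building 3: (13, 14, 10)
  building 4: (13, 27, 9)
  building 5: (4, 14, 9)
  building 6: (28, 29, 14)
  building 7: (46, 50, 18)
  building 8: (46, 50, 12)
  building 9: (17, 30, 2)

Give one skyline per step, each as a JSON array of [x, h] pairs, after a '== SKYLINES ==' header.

== SKYLINES ==
[[42,9],[45,0]]
[[10,18],[14,0],[42,9],[45,0]]
[[10,18],[14,0],[42,9],[45,0]]
[[10,18],[14,9],[27,0],[42,9],[45,0]]
[[4,9],[10,18],[14,9],[27,0],[42,9],[45,0]]
[[4,9],[10,18],[14,9],[27,0],[28,14],[29,0],[42,9],[45,0]]
[[4,9],[10,18],[14,9],[27,0],[28,14],[29,0],[42,9],[45,0],[46,18],[50,0]]
[[4,9],[10,18],[14,9],[27,0],[28,14],[29,0],[42,9],[45,0],[46,18],[50,0]]
[[4,9],[10,18],[14,9],[27,2],[28,14],[29,2],[30,0],[42,9],[45,0],[46,18],[50,0]]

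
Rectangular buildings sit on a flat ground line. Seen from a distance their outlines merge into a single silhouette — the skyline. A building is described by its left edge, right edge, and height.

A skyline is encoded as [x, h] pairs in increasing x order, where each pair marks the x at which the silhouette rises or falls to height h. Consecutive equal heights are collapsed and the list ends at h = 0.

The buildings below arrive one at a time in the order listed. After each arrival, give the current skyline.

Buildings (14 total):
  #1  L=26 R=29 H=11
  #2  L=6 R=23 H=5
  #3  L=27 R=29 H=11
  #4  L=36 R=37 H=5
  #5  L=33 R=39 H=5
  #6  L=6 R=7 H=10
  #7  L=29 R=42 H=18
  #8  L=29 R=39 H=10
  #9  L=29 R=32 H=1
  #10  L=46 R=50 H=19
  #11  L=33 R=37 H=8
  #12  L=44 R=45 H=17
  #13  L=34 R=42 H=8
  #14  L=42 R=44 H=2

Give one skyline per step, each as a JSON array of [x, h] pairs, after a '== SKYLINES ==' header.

== SKYLINES ==
[[26,11],[29,0]]
[[6,5],[23,0],[26,11],[29,0]]
[[6,5],[23,0],[26,11],[29,0]]
[[6,5],[23,0],[26,11],[29,0],[36,5],[37,0]]
[[6,5],[23,0],[26,11],[29,0],[33,5],[39,0]]
[[6,10],[7,5],[23,0],[26,11],[29,0],[33,5],[39,0]]
[[6,10],[7,5],[23,0],[26,11],[29,18],[42,0]]
[[6,10],[7,5],[23,0],[26,11],[29,18],[42,0]]
[[6,10],[7,5],[23,0],[26,11],[29,18],[42,0]]
[[6,10],[7,5],[23,0],[26,11],[29,18],[42,0],[46,19],[50,0]]
[[6,10],[7,5],[23,0],[26,11],[29,18],[42,0],[46,19],[50,0]]
[[6,10],[7,5],[23,0],[26,11],[29,18],[42,0],[44,17],[45,0],[46,19],[50,0]]
[[6,10],[7,5],[23,0],[26,11],[29,18],[42,0],[44,17],[45,0],[46,19],[50,0]]
[[6,10],[7,5],[23,0],[26,11],[29,18],[42,2],[44,17],[45,0],[46,19],[50,0]]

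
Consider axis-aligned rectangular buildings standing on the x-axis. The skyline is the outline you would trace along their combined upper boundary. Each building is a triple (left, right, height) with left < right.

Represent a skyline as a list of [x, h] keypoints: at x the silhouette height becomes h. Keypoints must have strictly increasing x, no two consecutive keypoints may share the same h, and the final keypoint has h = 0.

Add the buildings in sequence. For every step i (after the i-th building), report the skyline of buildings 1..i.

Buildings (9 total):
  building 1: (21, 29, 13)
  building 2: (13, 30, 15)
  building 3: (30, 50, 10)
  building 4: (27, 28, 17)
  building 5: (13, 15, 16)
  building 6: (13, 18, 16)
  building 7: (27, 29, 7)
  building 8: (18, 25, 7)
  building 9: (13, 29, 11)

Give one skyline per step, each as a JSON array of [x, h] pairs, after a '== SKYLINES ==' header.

== SKYLINES ==
[[21,13],[29,0]]
[[13,15],[30,0]]
[[13,15],[30,10],[50,0]]
[[13,15],[27,17],[28,15],[30,10],[50,0]]
[[13,16],[15,15],[27,17],[28,15],[30,10],[50,0]]
[[13,16],[18,15],[27,17],[28,15],[30,10],[50,0]]
[[13,16],[18,15],[27,17],[28,15],[30,10],[50,0]]
[[13,16],[18,15],[27,17],[28,15],[30,10],[50,0]]
[[13,16],[18,15],[27,17],[28,15],[30,10],[50,0]]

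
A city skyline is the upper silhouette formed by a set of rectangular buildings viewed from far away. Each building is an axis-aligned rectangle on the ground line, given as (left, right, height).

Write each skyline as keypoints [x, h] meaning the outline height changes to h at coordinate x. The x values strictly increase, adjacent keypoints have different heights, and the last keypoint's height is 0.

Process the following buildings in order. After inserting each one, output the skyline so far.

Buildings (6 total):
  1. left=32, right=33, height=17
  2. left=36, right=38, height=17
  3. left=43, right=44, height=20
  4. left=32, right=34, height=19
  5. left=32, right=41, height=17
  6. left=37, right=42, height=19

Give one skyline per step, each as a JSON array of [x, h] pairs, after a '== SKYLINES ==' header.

== SKYLINES ==
[[32,17],[33,0]]
[[32,17],[33,0],[36,17],[38,0]]
[[32,17],[33,0],[36,17],[38,0],[43,20],[44,0]]
[[32,19],[34,0],[36,17],[38,0],[43,20],[44,0]]
[[32,19],[34,17],[41,0],[43,20],[44,0]]
[[32,19],[34,17],[37,19],[42,0],[43,20],[44,0]]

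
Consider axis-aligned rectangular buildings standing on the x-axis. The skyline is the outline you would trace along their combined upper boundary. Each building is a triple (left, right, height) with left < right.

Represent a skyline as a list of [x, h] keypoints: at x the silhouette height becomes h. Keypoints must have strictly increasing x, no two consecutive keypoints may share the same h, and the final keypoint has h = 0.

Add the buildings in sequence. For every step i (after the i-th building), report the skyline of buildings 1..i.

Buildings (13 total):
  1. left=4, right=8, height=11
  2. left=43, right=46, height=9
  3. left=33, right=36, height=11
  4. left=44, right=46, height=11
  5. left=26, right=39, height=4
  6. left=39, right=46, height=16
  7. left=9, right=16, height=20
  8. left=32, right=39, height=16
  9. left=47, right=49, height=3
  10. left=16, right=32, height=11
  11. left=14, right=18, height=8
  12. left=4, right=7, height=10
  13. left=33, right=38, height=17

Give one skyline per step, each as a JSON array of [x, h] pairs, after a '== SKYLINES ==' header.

== SKYLINES ==
[[4,11],[8,0]]
[[4,11],[8,0],[43,9],[46,0]]
[[4,11],[8,0],[33,11],[36,0],[43,9],[46,0]]
[[4,11],[8,0],[33,11],[36,0],[43,9],[44,11],[46,0]]
[[4,11],[8,0],[26,4],[33,11],[36,4],[39,0],[43,9],[44,11],[46,0]]
[[4,11],[8,0],[26,4],[33,11],[36,4],[39,16],[46,0]]
[[4,11],[8,0],[9,20],[16,0],[26,4],[33,11],[36,4],[39,16],[46,0]]
[[4,11],[8,0],[9,20],[16,0],[26,4],[32,16],[46,0]]
[[4,11],[8,0],[9,20],[16,0],[26,4],[32,16],[46,0],[47,3],[49,0]]
[[4,11],[8,0],[9,20],[16,11],[32,16],[46,0],[47,3],[49,0]]
[[4,11],[8,0],[9,20],[16,11],[32,16],[46,0],[47,3],[49,0]]
[[4,11],[8,0],[9,20],[16,11],[32,16],[46,0],[47,3],[49,0]]
[[4,11],[8,0],[9,20],[16,11],[32,16],[33,17],[38,16],[46,0],[47,3],[49,0]]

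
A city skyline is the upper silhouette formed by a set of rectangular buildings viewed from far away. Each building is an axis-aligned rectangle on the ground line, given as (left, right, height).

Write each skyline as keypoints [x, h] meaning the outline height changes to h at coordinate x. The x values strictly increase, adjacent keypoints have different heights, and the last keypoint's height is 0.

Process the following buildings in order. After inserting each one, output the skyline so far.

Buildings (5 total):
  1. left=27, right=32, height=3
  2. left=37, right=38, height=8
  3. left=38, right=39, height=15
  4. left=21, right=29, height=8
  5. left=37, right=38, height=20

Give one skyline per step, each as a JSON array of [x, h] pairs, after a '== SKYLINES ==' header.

== SKYLINES ==
[[27,3],[32,0]]
[[27,3],[32,0],[37,8],[38,0]]
[[27,3],[32,0],[37,8],[38,15],[39,0]]
[[21,8],[29,3],[32,0],[37,8],[38,15],[39,0]]
[[21,8],[29,3],[32,0],[37,20],[38,15],[39,0]]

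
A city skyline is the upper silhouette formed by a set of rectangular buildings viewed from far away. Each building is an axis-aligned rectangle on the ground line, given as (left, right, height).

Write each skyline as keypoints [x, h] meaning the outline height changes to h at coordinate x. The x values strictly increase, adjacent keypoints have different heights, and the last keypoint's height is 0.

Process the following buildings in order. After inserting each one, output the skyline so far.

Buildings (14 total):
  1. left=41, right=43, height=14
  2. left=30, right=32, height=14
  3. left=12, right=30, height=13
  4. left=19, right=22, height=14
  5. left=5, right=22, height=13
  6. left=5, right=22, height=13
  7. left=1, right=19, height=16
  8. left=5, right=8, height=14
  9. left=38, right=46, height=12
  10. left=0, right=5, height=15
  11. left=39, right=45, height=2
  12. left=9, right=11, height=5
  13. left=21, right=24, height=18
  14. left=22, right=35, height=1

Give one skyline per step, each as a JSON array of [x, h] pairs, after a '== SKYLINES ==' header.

== SKYLINES ==
[[41,14],[43,0]]
[[30,14],[32,0],[41,14],[43,0]]
[[12,13],[30,14],[32,0],[41,14],[43,0]]
[[12,13],[19,14],[22,13],[30,14],[32,0],[41,14],[43,0]]
[[5,13],[19,14],[22,13],[30,14],[32,0],[41,14],[43,0]]
[[5,13],[19,14],[22,13],[30,14],[32,0],[41,14],[43,0]]
[[1,16],[19,14],[22,13],[30,14],[32,0],[41,14],[43,0]]
[[1,16],[19,14],[22,13],[30,14],[32,0],[41,14],[43,0]]
[[1,16],[19,14],[22,13],[30,14],[32,0],[38,12],[41,14],[43,12],[46,0]]
[[0,15],[1,16],[19,14],[22,13],[30,14],[32,0],[38,12],[41,14],[43,12],[46,0]]
[[0,15],[1,16],[19,14],[22,13],[30,14],[32,0],[38,12],[41,14],[43,12],[46,0]]
[[0,15],[1,16],[19,14],[22,13],[30,14],[32,0],[38,12],[41,14],[43,12],[46,0]]
[[0,15],[1,16],[19,14],[21,18],[24,13],[30,14],[32,0],[38,12],[41,14],[43,12],[46,0]]
[[0,15],[1,16],[19,14],[21,18],[24,13],[30,14],[32,1],[35,0],[38,12],[41,14],[43,12],[46,0]]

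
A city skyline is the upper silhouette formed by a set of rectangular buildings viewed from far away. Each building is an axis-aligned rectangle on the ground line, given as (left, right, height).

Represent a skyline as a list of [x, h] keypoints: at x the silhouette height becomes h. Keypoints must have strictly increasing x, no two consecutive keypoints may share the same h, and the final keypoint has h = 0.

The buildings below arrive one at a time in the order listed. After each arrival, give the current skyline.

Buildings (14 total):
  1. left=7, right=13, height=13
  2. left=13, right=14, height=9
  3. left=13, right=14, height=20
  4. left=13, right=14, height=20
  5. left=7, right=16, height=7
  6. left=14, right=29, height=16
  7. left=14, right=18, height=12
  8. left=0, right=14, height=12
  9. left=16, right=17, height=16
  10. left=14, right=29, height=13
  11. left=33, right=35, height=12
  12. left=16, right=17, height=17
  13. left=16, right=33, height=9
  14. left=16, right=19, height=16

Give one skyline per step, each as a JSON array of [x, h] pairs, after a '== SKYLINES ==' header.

== SKYLINES ==
[[7,13],[13,0]]
[[7,13],[13,9],[14,0]]
[[7,13],[13,20],[14,0]]
[[7,13],[13,20],[14,0]]
[[7,13],[13,20],[14,7],[16,0]]
[[7,13],[13,20],[14,16],[29,0]]
[[7,13],[13,20],[14,16],[29,0]]
[[0,12],[7,13],[13,20],[14,16],[29,0]]
[[0,12],[7,13],[13,20],[14,16],[29,0]]
[[0,12],[7,13],[13,20],[14,16],[29,0]]
[[0,12],[7,13],[13,20],[14,16],[29,0],[33,12],[35,0]]
[[0,12],[7,13],[13,20],[14,16],[16,17],[17,16],[29,0],[33,12],[35,0]]
[[0,12],[7,13],[13,20],[14,16],[16,17],[17,16],[29,9],[33,12],[35,0]]
[[0,12],[7,13],[13,20],[14,16],[16,17],[17,16],[29,9],[33,12],[35,0]]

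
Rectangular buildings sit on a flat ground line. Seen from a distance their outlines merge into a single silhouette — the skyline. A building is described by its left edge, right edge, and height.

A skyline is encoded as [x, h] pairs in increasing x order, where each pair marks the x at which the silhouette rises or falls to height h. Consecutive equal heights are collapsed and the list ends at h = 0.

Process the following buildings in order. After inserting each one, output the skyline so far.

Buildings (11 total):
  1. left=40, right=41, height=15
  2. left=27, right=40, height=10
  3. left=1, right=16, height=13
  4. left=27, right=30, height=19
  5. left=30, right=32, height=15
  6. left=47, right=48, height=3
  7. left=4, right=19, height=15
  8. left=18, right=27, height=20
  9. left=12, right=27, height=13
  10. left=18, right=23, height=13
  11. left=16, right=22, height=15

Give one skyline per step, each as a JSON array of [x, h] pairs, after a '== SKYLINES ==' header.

== SKYLINES ==
[[40,15],[41,0]]
[[27,10],[40,15],[41,0]]
[[1,13],[16,0],[27,10],[40,15],[41,0]]
[[1,13],[16,0],[27,19],[30,10],[40,15],[41,0]]
[[1,13],[16,0],[27,19],[30,15],[32,10],[40,15],[41,0]]
[[1,13],[16,0],[27,19],[30,15],[32,10],[40,15],[41,0],[47,3],[48,0]]
[[1,13],[4,15],[19,0],[27,19],[30,15],[32,10],[40,15],[41,0],[47,3],[48,0]]
[[1,13],[4,15],[18,20],[27,19],[30,15],[32,10],[40,15],[41,0],[47,3],[48,0]]
[[1,13],[4,15],[18,20],[27,19],[30,15],[32,10],[40,15],[41,0],[47,3],[48,0]]
[[1,13],[4,15],[18,20],[27,19],[30,15],[32,10],[40,15],[41,0],[47,3],[48,0]]
[[1,13],[4,15],[18,20],[27,19],[30,15],[32,10],[40,15],[41,0],[47,3],[48,0]]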